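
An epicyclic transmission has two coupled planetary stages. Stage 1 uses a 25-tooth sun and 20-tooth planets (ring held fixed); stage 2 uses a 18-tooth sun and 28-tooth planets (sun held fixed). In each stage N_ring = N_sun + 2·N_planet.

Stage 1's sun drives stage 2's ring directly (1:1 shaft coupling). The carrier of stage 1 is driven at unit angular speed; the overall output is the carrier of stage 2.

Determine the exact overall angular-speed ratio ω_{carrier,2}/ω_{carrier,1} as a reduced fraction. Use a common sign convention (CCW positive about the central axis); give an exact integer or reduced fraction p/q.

Stage 1: N_ring = 25 + 2·20 = 65
Stage 1: 25(ω_s−ω_c) = −65(ω_r−ω_c),  ω_r=0, ω_c=1
Stage 1: ω_s = 1 − (65/25)(0−1) = 18/5
  ⇒ ω_s¹/ω_c¹ = 18/5
Stage 2: N_ring = 18 + 2·28 = 74
Stage 2: 18(ω_s−ω_c) = −74(ω_r−ω_c),  ω_s=0, ω_r=1
Stage 2: 18(0−ω_c) = −74(1−ω_c)  ⇒  92ω_c = 74  ⇒  ω_c = 37/46
  ⇒ ω_c²/ω_r² = 37/46
Coupling ω_r² = ω_s¹ ⇒ overall = 18/5 × 37/46 = 333/115

333/115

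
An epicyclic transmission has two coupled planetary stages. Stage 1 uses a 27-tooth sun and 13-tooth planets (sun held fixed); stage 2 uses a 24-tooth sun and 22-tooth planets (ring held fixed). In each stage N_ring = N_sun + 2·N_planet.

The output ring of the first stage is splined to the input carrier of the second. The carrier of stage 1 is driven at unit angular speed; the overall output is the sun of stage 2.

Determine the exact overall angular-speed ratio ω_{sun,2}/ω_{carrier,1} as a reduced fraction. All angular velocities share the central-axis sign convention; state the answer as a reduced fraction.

Stage 1: N_ring = 27 + 2·13 = 53
Stage 1: 27(ω_s−ω_c) = −53(ω_r−ω_c),  ω_s=0, ω_c=1
Stage 1: ω_r = 1 − (27/53)(0−1) = 80/53
  ⇒ ω_r¹/ω_c¹ = 80/53
Stage 2: N_ring = 24 + 2·22 = 68
Stage 2: 24(ω_s−ω_c) = −68(ω_r−ω_c),  ω_r=0, ω_c=1
Stage 2: ω_s = 1 − (68/24)(0−1) = 23/6
  ⇒ ω_s²/ω_c² = 23/6
Coupling ω_c² = ω_r¹ ⇒ overall = 80/53 × 23/6 = 920/159

920/159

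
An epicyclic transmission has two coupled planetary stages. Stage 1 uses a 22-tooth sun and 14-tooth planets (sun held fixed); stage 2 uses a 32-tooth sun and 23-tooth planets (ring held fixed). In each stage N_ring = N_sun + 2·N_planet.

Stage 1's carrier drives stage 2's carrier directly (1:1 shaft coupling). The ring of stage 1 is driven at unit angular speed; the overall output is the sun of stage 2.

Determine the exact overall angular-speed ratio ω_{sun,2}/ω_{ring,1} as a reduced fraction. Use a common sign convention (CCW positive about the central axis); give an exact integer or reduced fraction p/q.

1375/576

Stage 1: N_ring = 22 + 2·14 = 50
Stage 1: 22(ω_s−ω_c) = −50(ω_r−ω_c),  ω_s=0, ω_r=1
Stage 1: 22(0−ω_c) = −50(1−ω_c)  ⇒  72ω_c = 50  ⇒  ω_c = 25/36
  ⇒ ω_c¹/ω_r¹ = 25/36
Stage 2: N_ring = 32 + 2·23 = 78
Stage 2: 32(ω_s−ω_c) = −78(ω_r−ω_c),  ω_r=0, ω_c=1
Stage 2: ω_s = 1 − (78/32)(0−1) = 55/16
  ⇒ ω_s²/ω_c² = 55/16
Coupling ω_c² = ω_c¹ ⇒ overall = 25/36 × 55/16 = 1375/576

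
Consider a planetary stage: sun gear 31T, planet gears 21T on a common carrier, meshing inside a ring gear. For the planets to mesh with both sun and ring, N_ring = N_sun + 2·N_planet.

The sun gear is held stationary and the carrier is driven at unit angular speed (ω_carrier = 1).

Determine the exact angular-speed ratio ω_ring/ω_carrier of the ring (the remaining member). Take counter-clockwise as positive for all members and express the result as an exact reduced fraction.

104/73

N_ring = 31 + 2·21 = 73
31(ω_s−ω_c) = −73(ω_r−ω_c),  ω_s=0, ω_c=1
ω_r = 1 − (31/73)(0−1) = 104/73
ω_r/ω_c = 104/73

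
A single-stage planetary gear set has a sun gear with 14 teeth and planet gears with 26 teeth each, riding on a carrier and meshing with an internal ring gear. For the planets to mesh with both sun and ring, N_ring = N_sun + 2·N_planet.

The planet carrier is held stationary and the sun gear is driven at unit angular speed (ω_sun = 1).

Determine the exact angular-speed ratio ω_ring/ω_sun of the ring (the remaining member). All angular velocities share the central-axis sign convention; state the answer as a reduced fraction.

N_ring = 14 + 2·26 = 66
14(ω_s−ω_c) = −66(ω_r−ω_c),  ω_c=0, ω_s=1
ω_r = 0 − (14/66)(1−0) = -7/33
ω_r/ω_s = -7/33

-7/33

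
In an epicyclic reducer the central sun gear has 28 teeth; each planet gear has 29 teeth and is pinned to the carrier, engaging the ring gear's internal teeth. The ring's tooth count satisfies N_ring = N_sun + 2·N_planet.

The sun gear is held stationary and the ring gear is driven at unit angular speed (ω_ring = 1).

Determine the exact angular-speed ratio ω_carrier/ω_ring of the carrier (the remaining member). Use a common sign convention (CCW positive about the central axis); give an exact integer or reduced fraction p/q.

43/57

N_ring = 28 + 2·29 = 86
28(ω_s−ω_c) = −86(ω_r−ω_c),  ω_s=0, ω_r=1
28(0−ω_c) = −86(1−ω_c)  ⇒  114ω_c = 86  ⇒  ω_c = 43/57
ω_c/ω_r = 43/57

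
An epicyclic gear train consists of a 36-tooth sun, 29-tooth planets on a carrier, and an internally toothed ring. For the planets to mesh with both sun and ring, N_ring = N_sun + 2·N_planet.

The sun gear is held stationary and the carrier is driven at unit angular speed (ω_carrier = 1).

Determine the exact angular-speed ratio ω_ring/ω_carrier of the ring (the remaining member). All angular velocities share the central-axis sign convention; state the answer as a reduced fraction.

65/47

N_ring = 36 + 2·29 = 94
36(ω_s−ω_c) = −94(ω_r−ω_c),  ω_s=0, ω_c=1
ω_r = 1 − (36/94)(0−1) = 65/47
ω_r/ω_c = 65/47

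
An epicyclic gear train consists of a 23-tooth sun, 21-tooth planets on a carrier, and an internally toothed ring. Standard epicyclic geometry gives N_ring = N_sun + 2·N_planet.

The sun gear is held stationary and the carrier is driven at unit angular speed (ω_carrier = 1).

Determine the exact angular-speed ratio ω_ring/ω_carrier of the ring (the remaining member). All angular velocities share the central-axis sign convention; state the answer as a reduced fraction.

88/65

N_ring = 23 + 2·21 = 65
23(ω_s−ω_c) = −65(ω_r−ω_c),  ω_s=0, ω_c=1
ω_r = 1 − (23/65)(0−1) = 88/65
ω_r/ω_c = 88/65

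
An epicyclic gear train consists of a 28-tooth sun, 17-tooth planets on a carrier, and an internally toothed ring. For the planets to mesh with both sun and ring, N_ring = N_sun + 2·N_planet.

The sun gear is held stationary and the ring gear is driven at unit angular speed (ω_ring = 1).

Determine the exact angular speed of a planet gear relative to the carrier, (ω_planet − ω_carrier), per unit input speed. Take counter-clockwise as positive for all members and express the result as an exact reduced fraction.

868/765

N_ring = 28 + 2·17 = 62
28(ω_s−ω_c) = −62(ω_r−ω_c),  ω_s=0, ω_r=1
28(0−ω_c) = −62(1−ω_c)  ⇒  90ω_c = 62  ⇒  ω_c = 31/45
sun–planet: 28·(0−31/45) = −17·(ω_p−ω_c)  ⇒  ω_p−ω_c = −(28/17)·(-31/45) = 868/765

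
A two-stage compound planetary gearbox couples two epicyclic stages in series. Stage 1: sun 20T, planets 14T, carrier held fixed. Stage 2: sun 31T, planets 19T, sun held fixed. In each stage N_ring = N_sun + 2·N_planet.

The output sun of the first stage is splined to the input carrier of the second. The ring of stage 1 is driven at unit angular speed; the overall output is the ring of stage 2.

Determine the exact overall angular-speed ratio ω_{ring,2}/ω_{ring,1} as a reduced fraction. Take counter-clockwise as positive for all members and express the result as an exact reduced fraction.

-80/23

Stage 1: N_ring = 20 + 2·14 = 48
Stage 1: 20(ω_s−ω_c) = −48(ω_r−ω_c),  ω_c=0, ω_r=1
Stage 1: ω_s = 0 − (48/20)(1−0) = -12/5
  ⇒ ω_s¹/ω_r¹ = -12/5
Stage 2: N_ring = 31 + 2·19 = 69
Stage 2: 31(ω_s−ω_c) = −69(ω_r−ω_c),  ω_s=0, ω_c=1
Stage 2: ω_r = 1 − (31/69)(0−1) = 100/69
  ⇒ ω_r²/ω_c² = 100/69
Coupling ω_c² = ω_s¹ ⇒ overall = -12/5 × 100/69 = -80/23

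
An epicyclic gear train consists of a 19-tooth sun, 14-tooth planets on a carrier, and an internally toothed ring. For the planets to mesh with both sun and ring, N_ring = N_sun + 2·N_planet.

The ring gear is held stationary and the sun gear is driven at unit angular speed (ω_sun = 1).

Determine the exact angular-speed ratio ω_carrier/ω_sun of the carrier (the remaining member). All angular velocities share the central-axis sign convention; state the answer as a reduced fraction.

19/66

N_ring = 19 + 2·14 = 47
19(ω_s−ω_c) = −47(ω_r−ω_c),  ω_r=0, ω_s=1
19(1−ω_c) = −47(0−ω_c)  ⇒  66ω_c = 19  ⇒  ω_c = 19/66
ω_c/ω_s = 19/66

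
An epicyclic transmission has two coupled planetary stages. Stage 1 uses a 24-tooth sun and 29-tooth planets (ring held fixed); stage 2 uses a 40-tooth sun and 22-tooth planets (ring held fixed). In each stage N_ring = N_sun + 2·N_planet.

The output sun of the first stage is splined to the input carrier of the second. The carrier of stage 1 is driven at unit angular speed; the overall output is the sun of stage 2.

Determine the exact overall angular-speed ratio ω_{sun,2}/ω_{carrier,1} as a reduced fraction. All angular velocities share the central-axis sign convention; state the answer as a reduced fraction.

1643/120

Stage 1: N_ring = 24 + 2·29 = 82
Stage 1: 24(ω_s−ω_c) = −82(ω_r−ω_c),  ω_r=0, ω_c=1
Stage 1: ω_s = 1 − (82/24)(0−1) = 53/12
  ⇒ ω_s¹/ω_c¹ = 53/12
Stage 2: N_ring = 40 + 2·22 = 84
Stage 2: 40(ω_s−ω_c) = −84(ω_r−ω_c),  ω_r=0, ω_c=1
Stage 2: ω_s = 1 − (84/40)(0−1) = 31/10
  ⇒ ω_s²/ω_c² = 31/10
Coupling ω_c² = ω_s¹ ⇒ overall = 53/12 × 31/10 = 1643/120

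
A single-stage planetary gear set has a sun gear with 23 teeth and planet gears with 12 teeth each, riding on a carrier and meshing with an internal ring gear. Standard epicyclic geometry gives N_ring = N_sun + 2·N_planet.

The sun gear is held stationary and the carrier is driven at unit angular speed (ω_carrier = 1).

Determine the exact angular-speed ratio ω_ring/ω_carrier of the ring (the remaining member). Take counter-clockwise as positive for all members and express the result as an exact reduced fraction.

N_ring = 23 + 2·12 = 47
23(ω_s−ω_c) = −47(ω_r−ω_c),  ω_s=0, ω_c=1
ω_r = 1 − (23/47)(0−1) = 70/47
ω_r/ω_c = 70/47

70/47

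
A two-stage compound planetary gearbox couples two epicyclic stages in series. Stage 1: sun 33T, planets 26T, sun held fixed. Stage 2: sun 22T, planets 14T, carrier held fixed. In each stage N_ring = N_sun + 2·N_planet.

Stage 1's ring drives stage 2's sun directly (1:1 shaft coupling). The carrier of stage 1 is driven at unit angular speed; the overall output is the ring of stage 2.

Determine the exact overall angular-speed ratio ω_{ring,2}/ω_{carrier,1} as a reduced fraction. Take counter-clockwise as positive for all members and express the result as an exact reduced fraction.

Stage 1: N_ring = 33 + 2·26 = 85
Stage 1: 33(ω_s−ω_c) = −85(ω_r−ω_c),  ω_s=0, ω_c=1
Stage 1: ω_r = 1 − (33/85)(0−1) = 118/85
  ⇒ ω_r¹/ω_c¹ = 118/85
Stage 2: N_ring = 22 + 2·14 = 50
Stage 2: 22(ω_s−ω_c) = −50(ω_r−ω_c),  ω_c=0, ω_s=1
Stage 2: ω_r = 0 − (22/50)(1−0) = -11/25
  ⇒ ω_r²/ω_s² = -11/25
Coupling ω_s² = ω_r¹ ⇒ overall = 118/85 × -11/25 = -1298/2125

-1298/2125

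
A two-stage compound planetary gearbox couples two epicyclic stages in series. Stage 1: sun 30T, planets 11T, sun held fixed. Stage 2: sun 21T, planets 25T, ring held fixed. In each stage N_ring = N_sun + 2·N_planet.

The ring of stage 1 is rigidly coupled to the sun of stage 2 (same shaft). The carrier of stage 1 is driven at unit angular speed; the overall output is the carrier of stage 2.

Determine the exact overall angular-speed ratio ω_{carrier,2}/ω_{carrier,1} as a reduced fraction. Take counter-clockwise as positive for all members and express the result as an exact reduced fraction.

861/2392

Stage 1: N_ring = 30 + 2·11 = 52
Stage 1: 30(ω_s−ω_c) = −52(ω_r−ω_c),  ω_s=0, ω_c=1
Stage 1: ω_r = 1 − (30/52)(0−1) = 41/26
  ⇒ ω_r¹/ω_c¹ = 41/26
Stage 2: N_ring = 21 + 2·25 = 71
Stage 2: 21(ω_s−ω_c) = −71(ω_r−ω_c),  ω_r=0, ω_s=1
Stage 2: 21(1−ω_c) = −71(0−ω_c)  ⇒  92ω_c = 21  ⇒  ω_c = 21/92
  ⇒ ω_c²/ω_s² = 21/92
Coupling ω_s² = ω_r¹ ⇒ overall = 41/26 × 21/92 = 861/2392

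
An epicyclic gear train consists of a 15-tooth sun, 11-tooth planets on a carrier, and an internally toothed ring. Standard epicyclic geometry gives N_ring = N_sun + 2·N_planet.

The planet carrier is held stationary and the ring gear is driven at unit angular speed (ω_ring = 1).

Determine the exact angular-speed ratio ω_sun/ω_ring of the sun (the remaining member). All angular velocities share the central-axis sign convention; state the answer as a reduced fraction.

N_ring = 15 + 2·11 = 37
15(ω_s−ω_c) = −37(ω_r−ω_c),  ω_c=0, ω_r=1
ω_s = 0 − (37/15)(1−0) = -37/15
ω_s/ω_r = -37/15

-37/15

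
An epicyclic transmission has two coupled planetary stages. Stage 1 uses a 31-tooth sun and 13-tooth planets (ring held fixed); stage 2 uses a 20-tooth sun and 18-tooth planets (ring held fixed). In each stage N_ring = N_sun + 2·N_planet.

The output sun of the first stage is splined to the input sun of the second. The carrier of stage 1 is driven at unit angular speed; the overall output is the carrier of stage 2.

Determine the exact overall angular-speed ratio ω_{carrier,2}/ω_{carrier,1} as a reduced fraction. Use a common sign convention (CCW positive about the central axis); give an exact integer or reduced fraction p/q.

Stage 1: N_ring = 31 + 2·13 = 57
Stage 1: 31(ω_s−ω_c) = −57(ω_r−ω_c),  ω_r=0, ω_c=1
Stage 1: ω_s = 1 − (57/31)(0−1) = 88/31
  ⇒ ω_s¹/ω_c¹ = 88/31
Stage 2: N_ring = 20 + 2·18 = 56
Stage 2: 20(ω_s−ω_c) = −56(ω_r−ω_c),  ω_r=0, ω_s=1
Stage 2: 20(1−ω_c) = −56(0−ω_c)  ⇒  76ω_c = 20  ⇒  ω_c = 5/19
  ⇒ ω_c²/ω_s² = 5/19
Coupling ω_s² = ω_s¹ ⇒ overall = 88/31 × 5/19 = 440/589

440/589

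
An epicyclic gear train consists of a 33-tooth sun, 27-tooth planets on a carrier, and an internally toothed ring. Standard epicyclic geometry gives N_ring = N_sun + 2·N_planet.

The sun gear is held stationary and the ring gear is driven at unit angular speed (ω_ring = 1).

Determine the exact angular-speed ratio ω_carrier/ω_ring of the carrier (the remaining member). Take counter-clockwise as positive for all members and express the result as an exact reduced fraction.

N_ring = 33 + 2·27 = 87
33(ω_s−ω_c) = −87(ω_r−ω_c),  ω_s=0, ω_r=1
33(0−ω_c) = −87(1−ω_c)  ⇒  120ω_c = 87  ⇒  ω_c = 29/40
ω_c/ω_r = 29/40

29/40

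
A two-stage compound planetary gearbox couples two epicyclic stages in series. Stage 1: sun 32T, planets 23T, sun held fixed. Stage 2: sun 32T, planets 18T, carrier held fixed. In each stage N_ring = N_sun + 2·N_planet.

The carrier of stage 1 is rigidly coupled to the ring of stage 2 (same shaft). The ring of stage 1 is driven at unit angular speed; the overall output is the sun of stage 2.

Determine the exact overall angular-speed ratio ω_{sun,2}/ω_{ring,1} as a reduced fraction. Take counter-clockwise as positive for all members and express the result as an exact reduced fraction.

-663/440

Stage 1: N_ring = 32 + 2·23 = 78
Stage 1: 32(ω_s−ω_c) = −78(ω_r−ω_c),  ω_s=0, ω_r=1
Stage 1: 32(0−ω_c) = −78(1−ω_c)  ⇒  110ω_c = 78  ⇒  ω_c = 39/55
  ⇒ ω_c¹/ω_r¹ = 39/55
Stage 2: N_ring = 32 + 2·18 = 68
Stage 2: 32(ω_s−ω_c) = −68(ω_r−ω_c),  ω_c=0, ω_r=1
Stage 2: ω_s = 0 − (68/32)(1−0) = -17/8
  ⇒ ω_s²/ω_r² = -17/8
Coupling ω_r² = ω_c¹ ⇒ overall = 39/55 × -17/8 = -663/440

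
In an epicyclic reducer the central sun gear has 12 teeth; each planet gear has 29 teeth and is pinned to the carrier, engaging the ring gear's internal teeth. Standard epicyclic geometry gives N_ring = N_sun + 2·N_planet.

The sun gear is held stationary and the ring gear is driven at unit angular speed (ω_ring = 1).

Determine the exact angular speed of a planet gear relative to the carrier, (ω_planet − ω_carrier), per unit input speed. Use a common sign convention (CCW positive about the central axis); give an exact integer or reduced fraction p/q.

N_ring = 12 + 2·29 = 70
12(ω_s−ω_c) = −70(ω_r−ω_c),  ω_s=0, ω_r=1
12(0−ω_c) = −70(1−ω_c)  ⇒  82ω_c = 70  ⇒  ω_c = 35/41
sun–planet: 12·(0−35/41) = −29·(ω_p−ω_c)  ⇒  ω_p−ω_c = −(12/29)·(-35/41) = 420/1189

420/1189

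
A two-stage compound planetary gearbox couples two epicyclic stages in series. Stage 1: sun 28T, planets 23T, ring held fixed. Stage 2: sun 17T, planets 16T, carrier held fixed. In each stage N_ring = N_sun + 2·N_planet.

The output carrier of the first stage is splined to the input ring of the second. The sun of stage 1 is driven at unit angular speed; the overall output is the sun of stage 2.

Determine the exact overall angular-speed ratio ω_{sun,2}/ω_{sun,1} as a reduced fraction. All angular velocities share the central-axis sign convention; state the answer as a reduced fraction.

Stage 1: N_ring = 28 + 2·23 = 74
Stage 1: 28(ω_s−ω_c) = −74(ω_r−ω_c),  ω_r=0, ω_s=1
Stage 1: 28(1−ω_c) = −74(0−ω_c)  ⇒  102ω_c = 28  ⇒  ω_c = 14/51
  ⇒ ω_c¹/ω_s¹ = 14/51
Stage 2: N_ring = 17 + 2·16 = 49
Stage 2: 17(ω_s−ω_c) = −49(ω_r−ω_c),  ω_c=0, ω_r=1
Stage 2: ω_s = 0 − (49/17)(1−0) = -49/17
  ⇒ ω_s²/ω_r² = -49/17
Coupling ω_r² = ω_c¹ ⇒ overall = 14/51 × -49/17 = -686/867

-686/867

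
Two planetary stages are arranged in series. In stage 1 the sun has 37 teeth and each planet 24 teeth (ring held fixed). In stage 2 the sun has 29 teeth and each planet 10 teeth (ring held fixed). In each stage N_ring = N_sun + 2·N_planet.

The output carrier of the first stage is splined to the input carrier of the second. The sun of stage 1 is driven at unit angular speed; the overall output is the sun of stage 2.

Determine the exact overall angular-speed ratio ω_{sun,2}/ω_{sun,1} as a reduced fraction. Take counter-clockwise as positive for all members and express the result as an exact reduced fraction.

Stage 1: N_ring = 37 + 2·24 = 85
Stage 1: 37(ω_s−ω_c) = −85(ω_r−ω_c),  ω_r=0, ω_s=1
Stage 1: 37(1−ω_c) = −85(0−ω_c)  ⇒  122ω_c = 37  ⇒  ω_c = 37/122
  ⇒ ω_c¹/ω_s¹ = 37/122
Stage 2: N_ring = 29 + 2·10 = 49
Stage 2: 29(ω_s−ω_c) = −49(ω_r−ω_c),  ω_r=0, ω_c=1
Stage 2: ω_s = 1 − (49/29)(0−1) = 78/29
  ⇒ ω_s²/ω_c² = 78/29
Coupling ω_c² = ω_c¹ ⇒ overall = 37/122 × 78/29 = 1443/1769

1443/1769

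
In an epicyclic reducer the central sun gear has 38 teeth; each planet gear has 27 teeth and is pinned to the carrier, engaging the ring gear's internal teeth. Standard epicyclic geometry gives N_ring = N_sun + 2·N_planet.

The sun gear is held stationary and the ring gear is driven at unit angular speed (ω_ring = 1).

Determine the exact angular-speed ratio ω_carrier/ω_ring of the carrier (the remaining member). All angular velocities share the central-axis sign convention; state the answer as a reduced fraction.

46/65

N_ring = 38 + 2·27 = 92
38(ω_s−ω_c) = −92(ω_r−ω_c),  ω_s=0, ω_r=1
38(0−ω_c) = −92(1−ω_c)  ⇒  130ω_c = 92  ⇒  ω_c = 46/65
ω_c/ω_r = 46/65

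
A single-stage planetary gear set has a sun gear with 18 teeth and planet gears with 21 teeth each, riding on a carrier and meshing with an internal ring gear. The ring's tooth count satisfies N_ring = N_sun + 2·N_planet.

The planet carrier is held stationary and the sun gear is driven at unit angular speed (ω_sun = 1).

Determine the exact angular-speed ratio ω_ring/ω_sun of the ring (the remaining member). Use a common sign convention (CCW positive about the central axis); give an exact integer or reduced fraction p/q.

-3/10

N_ring = 18 + 2·21 = 60
18(ω_s−ω_c) = −60(ω_r−ω_c),  ω_c=0, ω_s=1
ω_r = 0 − (18/60)(1−0) = -3/10
ω_r/ω_s = -3/10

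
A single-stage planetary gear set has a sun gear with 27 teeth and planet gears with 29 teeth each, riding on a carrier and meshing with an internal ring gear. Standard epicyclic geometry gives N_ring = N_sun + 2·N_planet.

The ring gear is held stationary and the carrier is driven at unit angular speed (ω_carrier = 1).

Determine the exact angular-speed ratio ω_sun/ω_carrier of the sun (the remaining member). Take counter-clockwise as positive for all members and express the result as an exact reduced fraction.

112/27

N_ring = 27 + 2·29 = 85
27(ω_s−ω_c) = −85(ω_r−ω_c),  ω_r=0, ω_c=1
ω_s = 1 − (85/27)(0−1) = 112/27
ω_s/ω_c = 112/27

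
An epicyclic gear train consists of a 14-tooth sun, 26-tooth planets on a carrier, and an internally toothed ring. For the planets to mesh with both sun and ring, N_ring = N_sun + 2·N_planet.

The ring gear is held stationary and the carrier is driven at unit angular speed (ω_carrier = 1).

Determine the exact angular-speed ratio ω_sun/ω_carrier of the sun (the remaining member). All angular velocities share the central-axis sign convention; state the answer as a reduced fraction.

40/7

N_ring = 14 + 2·26 = 66
14(ω_s−ω_c) = −66(ω_r−ω_c),  ω_r=0, ω_c=1
ω_s = 1 − (66/14)(0−1) = 40/7
ω_s/ω_c = 40/7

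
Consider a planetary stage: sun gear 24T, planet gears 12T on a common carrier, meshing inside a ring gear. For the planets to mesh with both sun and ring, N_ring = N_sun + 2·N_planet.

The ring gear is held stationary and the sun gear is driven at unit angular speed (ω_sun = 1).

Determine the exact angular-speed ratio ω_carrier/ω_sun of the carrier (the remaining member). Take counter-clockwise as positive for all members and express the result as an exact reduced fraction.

1/3

N_ring = 24 + 2·12 = 48
24(ω_s−ω_c) = −48(ω_r−ω_c),  ω_r=0, ω_s=1
24(1−ω_c) = −48(0−ω_c)  ⇒  72ω_c = 24  ⇒  ω_c = 1/3
ω_c/ω_s = 1/3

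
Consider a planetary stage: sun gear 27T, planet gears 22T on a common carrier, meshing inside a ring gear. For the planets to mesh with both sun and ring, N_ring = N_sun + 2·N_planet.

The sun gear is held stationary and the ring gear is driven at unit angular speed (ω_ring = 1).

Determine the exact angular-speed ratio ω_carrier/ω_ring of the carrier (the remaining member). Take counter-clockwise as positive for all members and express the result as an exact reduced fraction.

71/98

N_ring = 27 + 2·22 = 71
27(ω_s−ω_c) = −71(ω_r−ω_c),  ω_s=0, ω_r=1
27(0−ω_c) = −71(1−ω_c)  ⇒  98ω_c = 71  ⇒  ω_c = 71/98
ω_c/ω_r = 71/98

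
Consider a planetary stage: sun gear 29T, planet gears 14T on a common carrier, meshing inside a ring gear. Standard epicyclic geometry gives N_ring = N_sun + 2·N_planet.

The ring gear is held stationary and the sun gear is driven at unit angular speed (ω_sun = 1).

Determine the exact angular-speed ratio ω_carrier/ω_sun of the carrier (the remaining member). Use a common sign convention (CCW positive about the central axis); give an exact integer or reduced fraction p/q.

N_ring = 29 + 2·14 = 57
29(ω_s−ω_c) = −57(ω_r−ω_c),  ω_r=0, ω_s=1
29(1−ω_c) = −57(0−ω_c)  ⇒  86ω_c = 29  ⇒  ω_c = 29/86
ω_c/ω_s = 29/86

29/86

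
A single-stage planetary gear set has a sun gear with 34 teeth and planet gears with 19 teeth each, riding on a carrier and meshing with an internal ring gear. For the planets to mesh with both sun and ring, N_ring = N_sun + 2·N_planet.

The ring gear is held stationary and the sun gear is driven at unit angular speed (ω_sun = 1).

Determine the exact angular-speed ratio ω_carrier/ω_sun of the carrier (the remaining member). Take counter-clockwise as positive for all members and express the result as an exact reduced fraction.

N_ring = 34 + 2·19 = 72
34(ω_s−ω_c) = −72(ω_r−ω_c),  ω_r=0, ω_s=1
34(1−ω_c) = −72(0−ω_c)  ⇒  106ω_c = 34  ⇒  ω_c = 17/53
ω_c/ω_s = 17/53

17/53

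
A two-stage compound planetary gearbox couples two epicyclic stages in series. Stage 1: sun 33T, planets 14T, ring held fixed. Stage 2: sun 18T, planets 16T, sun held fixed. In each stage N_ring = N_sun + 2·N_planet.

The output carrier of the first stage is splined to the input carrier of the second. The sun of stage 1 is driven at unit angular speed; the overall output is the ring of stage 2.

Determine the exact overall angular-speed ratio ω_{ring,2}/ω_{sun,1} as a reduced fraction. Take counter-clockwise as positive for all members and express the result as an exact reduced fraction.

561/1175

Stage 1: N_ring = 33 + 2·14 = 61
Stage 1: 33(ω_s−ω_c) = −61(ω_r−ω_c),  ω_r=0, ω_s=1
Stage 1: 33(1−ω_c) = −61(0−ω_c)  ⇒  94ω_c = 33  ⇒  ω_c = 33/94
  ⇒ ω_c¹/ω_s¹ = 33/94
Stage 2: N_ring = 18 + 2·16 = 50
Stage 2: 18(ω_s−ω_c) = −50(ω_r−ω_c),  ω_s=0, ω_c=1
Stage 2: ω_r = 1 − (18/50)(0−1) = 34/25
  ⇒ ω_r²/ω_c² = 34/25
Coupling ω_c² = ω_c¹ ⇒ overall = 33/94 × 34/25 = 561/1175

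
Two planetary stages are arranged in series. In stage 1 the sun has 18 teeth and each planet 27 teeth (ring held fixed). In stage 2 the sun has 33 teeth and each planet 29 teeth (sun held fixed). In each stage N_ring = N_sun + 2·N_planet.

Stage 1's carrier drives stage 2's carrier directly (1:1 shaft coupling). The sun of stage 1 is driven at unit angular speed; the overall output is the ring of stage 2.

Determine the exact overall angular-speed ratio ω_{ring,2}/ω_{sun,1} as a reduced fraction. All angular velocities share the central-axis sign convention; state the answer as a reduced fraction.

124/455

Stage 1: N_ring = 18 + 2·27 = 72
Stage 1: 18(ω_s−ω_c) = −72(ω_r−ω_c),  ω_r=0, ω_s=1
Stage 1: 18(1−ω_c) = −72(0−ω_c)  ⇒  90ω_c = 18  ⇒  ω_c = 1/5
  ⇒ ω_c¹/ω_s¹ = 1/5
Stage 2: N_ring = 33 + 2·29 = 91
Stage 2: 33(ω_s−ω_c) = −91(ω_r−ω_c),  ω_s=0, ω_c=1
Stage 2: ω_r = 1 − (33/91)(0−1) = 124/91
  ⇒ ω_r²/ω_c² = 124/91
Coupling ω_c² = ω_c¹ ⇒ overall = 1/5 × 124/91 = 124/455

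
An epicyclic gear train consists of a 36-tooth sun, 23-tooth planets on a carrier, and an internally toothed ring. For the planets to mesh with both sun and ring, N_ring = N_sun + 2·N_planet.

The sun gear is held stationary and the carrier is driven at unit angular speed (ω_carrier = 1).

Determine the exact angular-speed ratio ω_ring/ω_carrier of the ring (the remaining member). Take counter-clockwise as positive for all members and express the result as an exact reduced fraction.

N_ring = 36 + 2·23 = 82
36(ω_s−ω_c) = −82(ω_r−ω_c),  ω_s=0, ω_c=1
ω_r = 1 − (36/82)(0−1) = 59/41
ω_r/ω_c = 59/41

59/41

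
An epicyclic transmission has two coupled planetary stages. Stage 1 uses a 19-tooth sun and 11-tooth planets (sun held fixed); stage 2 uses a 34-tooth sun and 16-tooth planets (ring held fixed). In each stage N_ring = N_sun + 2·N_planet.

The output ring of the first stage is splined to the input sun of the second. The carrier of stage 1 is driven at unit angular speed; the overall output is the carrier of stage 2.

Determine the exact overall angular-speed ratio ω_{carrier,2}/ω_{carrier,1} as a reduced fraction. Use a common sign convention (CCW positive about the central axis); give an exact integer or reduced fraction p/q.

Stage 1: N_ring = 19 + 2·11 = 41
Stage 1: 19(ω_s−ω_c) = −41(ω_r−ω_c),  ω_s=0, ω_c=1
Stage 1: ω_r = 1 − (19/41)(0−1) = 60/41
  ⇒ ω_r¹/ω_c¹ = 60/41
Stage 2: N_ring = 34 + 2·16 = 66
Stage 2: 34(ω_s−ω_c) = −66(ω_r−ω_c),  ω_r=0, ω_s=1
Stage 2: 34(1−ω_c) = −66(0−ω_c)  ⇒  100ω_c = 34  ⇒  ω_c = 17/50
  ⇒ ω_c²/ω_s² = 17/50
Coupling ω_s² = ω_r¹ ⇒ overall = 60/41 × 17/50 = 102/205

102/205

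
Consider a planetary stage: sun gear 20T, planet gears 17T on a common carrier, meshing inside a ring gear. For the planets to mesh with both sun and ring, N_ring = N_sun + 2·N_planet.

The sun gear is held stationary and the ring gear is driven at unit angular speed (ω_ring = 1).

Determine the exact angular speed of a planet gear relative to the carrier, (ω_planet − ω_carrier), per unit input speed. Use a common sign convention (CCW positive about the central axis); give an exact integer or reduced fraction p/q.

N_ring = 20 + 2·17 = 54
20(ω_s−ω_c) = −54(ω_r−ω_c),  ω_s=0, ω_r=1
20(0−ω_c) = −54(1−ω_c)  ⇒  74ω_c = 54  ⇒  ω_c = 27/37
sun–planet: 20·(0−27/37) = −17·(ω_p−ω_c)  ⇒  ω_p−ω_c = −(20/17)·(-27/37) = 540/629

540/629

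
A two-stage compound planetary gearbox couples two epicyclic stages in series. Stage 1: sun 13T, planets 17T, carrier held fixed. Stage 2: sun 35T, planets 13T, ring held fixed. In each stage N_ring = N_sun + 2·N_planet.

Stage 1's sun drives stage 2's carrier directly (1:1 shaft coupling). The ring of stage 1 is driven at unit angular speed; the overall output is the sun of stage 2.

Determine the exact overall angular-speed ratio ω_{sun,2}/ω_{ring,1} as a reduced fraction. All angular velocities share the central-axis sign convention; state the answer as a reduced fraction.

-4512/455

Stage 1: N_ring = 13 + 2·17 = 47
Stage 1: 13(ω_s−ω_c) = −47(ω_r−ω_c),  ω_c=0, ω_r=1
Stage 1: ω_s = 0 − (47/13)(1−0) = -47/13
  ⇒ ω_s¹/ω_r¹ = -47/13
Stage 2: N_ring = 35 + 2·13 = 61
Stage 2: 35(ω_s−ω_c) = −61(ω_r−ω_c),  ω_r=0, ω_c=1
Stage 2: ω_s = 1 − (61/35)(0−1) = 96/35
  ⇒ ω_s²/ω_c² = 96/35
Coupling ω_c² = ω_s¹ ⇒ overall = -47/13 × 96/35 = -4512/455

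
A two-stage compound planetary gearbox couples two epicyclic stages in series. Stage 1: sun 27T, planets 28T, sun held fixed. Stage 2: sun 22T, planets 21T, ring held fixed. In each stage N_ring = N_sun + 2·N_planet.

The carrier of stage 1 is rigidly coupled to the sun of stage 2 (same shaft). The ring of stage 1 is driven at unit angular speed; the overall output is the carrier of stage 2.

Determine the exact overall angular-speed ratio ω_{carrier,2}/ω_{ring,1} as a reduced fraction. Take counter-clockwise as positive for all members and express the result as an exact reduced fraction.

83/430

Stage 1: N_ring = 27 + 2·28 = 83
Stage 1: 27(ω_s−ω_c) = −83(ω_r−ω_c),  ω_s=0, ω_r=1
Stage 1: 27(0−ω_c) = −83(1−ω_c)  ⇒  110ω_c = 83  ⇒  ω_c = 83/110
  ⇒ ω_c¹/ω_r¹ = 83/110
Stage 2: N_ring = 22 + 2·21 = 64
Stage 2: 22(ω_s−ω_c) = −64(ω_r−ω_c),  ω_r=0, ω_s=1
Stage 2: 22(1−ω_c) = −64(0−ω_c)  ⇒  86ω_c = 22  ⇒  ω_c = 11/43
  ⇒ ω_c²/ω_s² = 11/43
Coupling ω_s² = ω_c¹ ⇒ overall = 83/110 × 11/43 = 83/430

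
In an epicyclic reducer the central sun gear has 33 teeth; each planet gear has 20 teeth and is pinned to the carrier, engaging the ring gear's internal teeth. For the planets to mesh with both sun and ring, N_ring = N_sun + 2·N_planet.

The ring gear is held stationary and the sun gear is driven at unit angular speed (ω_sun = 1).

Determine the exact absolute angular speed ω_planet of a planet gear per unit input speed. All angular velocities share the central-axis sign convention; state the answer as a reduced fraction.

N_ring = 33 + 2·20 = 73
33(ω_s−ω_c) = −73(ω_r−ω_c),  ω_r=0, ω_s=1
33(1−ω_c) = −73(0−ω_c)  ⇒  106ω_c = 33  ⇒  ω_c = 33/106
sun–planet: 33·(1−33/106) = −20·(ω_p−ω_c)  ⇒  ω_p−ω_c = −(33/20)·(73/106) = -2409/2120
ω_p = 33/106 − 2409/2120 = -33/40

-33/40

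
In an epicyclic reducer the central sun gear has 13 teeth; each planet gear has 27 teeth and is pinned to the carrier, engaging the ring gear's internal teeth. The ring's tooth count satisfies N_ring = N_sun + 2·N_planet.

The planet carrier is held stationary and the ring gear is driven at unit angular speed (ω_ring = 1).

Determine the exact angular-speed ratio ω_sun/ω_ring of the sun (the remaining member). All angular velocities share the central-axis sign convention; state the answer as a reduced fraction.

-67/13

N_ring = 13 + 2·27 = 67
13(ω_s−ω_c) = −67(ω_r−ω_c),  ω_c=0, ω_r=1
ω_s = 0 − (67/13)(1−0) = -67/13
ω_s/ω_r = -67/13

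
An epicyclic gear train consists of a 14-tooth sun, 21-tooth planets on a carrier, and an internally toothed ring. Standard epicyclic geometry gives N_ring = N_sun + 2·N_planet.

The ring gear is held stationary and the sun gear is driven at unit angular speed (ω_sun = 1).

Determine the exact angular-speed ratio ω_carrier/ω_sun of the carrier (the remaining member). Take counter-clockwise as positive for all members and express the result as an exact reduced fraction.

N_ring = 14 + 2·21 = 56
14(ω_s−ω_c) = −56(ω_r−ω_c),  ω_r=0, ω_s=1
14(1−ω_c) = −56(0−ω_c)  ⇒  70ω_c = 14  ⇒  ω_c = 1/5
ω_c/ω_s = 1/5

1/5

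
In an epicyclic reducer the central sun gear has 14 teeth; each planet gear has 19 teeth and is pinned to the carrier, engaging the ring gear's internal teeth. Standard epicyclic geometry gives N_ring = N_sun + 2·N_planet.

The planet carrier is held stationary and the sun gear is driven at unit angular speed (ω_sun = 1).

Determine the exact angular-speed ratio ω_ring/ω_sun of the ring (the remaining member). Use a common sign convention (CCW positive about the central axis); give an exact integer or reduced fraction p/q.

-7/26

N_ring = 14 + 2·19 = 52
14(ω_s−ω_c) = −52(ω_r−ω_c),  ω_c=0, ω_s=1
ω_r = 0 − (14/52)(1−0) = -7/26
ω_r/ω_s = -7/26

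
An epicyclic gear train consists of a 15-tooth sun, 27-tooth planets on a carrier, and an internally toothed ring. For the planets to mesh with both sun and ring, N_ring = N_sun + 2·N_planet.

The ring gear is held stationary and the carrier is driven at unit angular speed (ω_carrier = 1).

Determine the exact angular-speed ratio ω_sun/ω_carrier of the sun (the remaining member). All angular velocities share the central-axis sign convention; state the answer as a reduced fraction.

N_ring = 15 + 2·27 = 69
15(ω_s−ω_c) = −69(ω_r−ω_c),  ω_r=0, ω_c=1
ω_s = 1 − (69/15)(0−1) = 28/5
ω_s/ω_c = 28/5

28/5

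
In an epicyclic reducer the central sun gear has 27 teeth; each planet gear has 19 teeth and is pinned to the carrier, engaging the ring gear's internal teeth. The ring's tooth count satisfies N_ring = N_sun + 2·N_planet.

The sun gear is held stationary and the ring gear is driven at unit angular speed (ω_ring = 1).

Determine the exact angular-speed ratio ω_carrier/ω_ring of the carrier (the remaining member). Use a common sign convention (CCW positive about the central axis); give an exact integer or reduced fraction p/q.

N_ring = 27 + 2·19 = 65
27(ω_s−ω_c) = −65(ω_r−ω_c),  ω_s=0, ω_r=1
27(0−ω_c) = −65(1−ω_c)  ⇒  92ω_c = 65  ⇒  ω_c = 65/92
ω_c/ω_r = 65/92

65/92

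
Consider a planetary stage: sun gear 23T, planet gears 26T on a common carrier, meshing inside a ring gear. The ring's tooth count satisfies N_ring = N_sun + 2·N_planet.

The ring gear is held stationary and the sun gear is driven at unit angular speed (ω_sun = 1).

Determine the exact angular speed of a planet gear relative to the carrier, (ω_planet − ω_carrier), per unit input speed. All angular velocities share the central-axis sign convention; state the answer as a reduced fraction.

N_ring = 23 + 2·26 = 75
23(ω_s−ω_c) = −75(ω_r−ω_c),  ω_r=0, ω_s=1
23(1−ω_c) = −75(0−ω_c)  ⇒  98ω_c = 23  ⇒  ω_c = 23/98
sun–planet: 23·(1−23/98) = −26·(ω_p−ω_c)  ⇒  ω_p−ω_c = −(23/26)·(75/98) = -1725/2548

-1725/2548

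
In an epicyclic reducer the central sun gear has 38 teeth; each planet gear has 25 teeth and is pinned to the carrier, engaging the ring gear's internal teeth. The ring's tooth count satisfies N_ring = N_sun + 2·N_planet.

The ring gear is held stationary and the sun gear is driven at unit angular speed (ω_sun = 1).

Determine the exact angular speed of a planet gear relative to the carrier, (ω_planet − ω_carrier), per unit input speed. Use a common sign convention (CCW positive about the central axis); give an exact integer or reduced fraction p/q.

-1672/1575

N_ring = 38 + 2·25 = 88
38(ω_s−ω_c) = −88(ω_r−ω_c),  ω_r=0, ω_s=1
38(1−ω_c) = −88(0−ω_c)  ⇒  126ω_c = 38  ⇒  ω_c = 19/63
sun–planet: 38·(1−19/63) = −25·(ω_p−ω_c)  ⇒  ω_p−ω_c = −(38/25)·(44/63) = -1672/1575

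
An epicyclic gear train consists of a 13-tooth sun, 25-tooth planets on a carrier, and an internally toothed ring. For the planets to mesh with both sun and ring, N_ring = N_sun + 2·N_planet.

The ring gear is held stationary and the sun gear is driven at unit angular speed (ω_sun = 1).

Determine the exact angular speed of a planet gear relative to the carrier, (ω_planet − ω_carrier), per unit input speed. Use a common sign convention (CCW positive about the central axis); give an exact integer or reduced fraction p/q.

-819/1900

N_ring = 13 + 2·25 = 63
13(ω_s−ω_c) = −63(ω_r−ω_c),  ω_r=0, ω_s=1
13(1−ω_c) = −63(0−ω_c)  ⇒  76ω_c = 13  ⇒  ω_c = 13/76
sun–planet: 13·(1−13/76) = −25·(ω_p−ω_c)  ⇒  ω_p−ω_c = −(13/25)·(63/76) = -819/1900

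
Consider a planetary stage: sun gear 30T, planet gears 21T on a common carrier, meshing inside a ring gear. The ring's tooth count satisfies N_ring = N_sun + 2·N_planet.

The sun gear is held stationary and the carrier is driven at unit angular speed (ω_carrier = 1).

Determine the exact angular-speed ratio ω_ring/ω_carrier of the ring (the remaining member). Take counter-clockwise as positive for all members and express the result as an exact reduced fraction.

17/12

N_ring = 30 + 2·21 = 72
30(ω_s−ω_c) = −72(ω_r−ω_c),  ω_s=0, ω_c=1
ω_r = 1 − (30/72)(0−1) = 17/12
ω_r/ω_c = 17/12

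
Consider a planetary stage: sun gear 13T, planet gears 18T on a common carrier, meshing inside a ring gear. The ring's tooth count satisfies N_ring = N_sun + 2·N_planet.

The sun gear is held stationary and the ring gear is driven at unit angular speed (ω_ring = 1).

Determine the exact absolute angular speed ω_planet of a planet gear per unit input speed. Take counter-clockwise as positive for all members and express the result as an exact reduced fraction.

49/36

N_ring = 13 + 2·18 = 49
13(ω_s−ω_c) = −49(ω_r−ω_c),  ω_s=0, ω_r=1
13(0−ω_c) = −49(1−ω_c)  ⇒  62ω_c = 49  ⇒  ω_c = 49/62
sun–planet: 13·(0−49/62) = −18·(ω_p−ω_c)  ⇒  ω_p−ω_c = −(13/18)·(-49/62) = 637/1116
ω_p = 49/62 + 637/1116 = 49/36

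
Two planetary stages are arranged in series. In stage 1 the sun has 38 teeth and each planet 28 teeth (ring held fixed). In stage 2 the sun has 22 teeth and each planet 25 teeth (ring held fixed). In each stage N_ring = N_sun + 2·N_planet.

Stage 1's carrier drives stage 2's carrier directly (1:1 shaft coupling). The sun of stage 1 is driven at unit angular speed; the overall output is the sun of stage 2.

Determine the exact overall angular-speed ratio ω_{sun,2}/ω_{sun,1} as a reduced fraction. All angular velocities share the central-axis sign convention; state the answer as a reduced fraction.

893/726

Stage 1: N_ring = 38 + 2·28 = 94
Stage 1: 38(ω_s−ω_c) = −94(ω_r−ω_c),  ω_r=0, ω_s=1
Stage 1: 38(1−ω_c) = −94(0−ω_c)  ⇒  132ω_c = 38  ⇒  ω_c = 19/66
  ⇒ ω_c¹/ω_s¹ = 19/66
Stage 2: N_ring = 22 + 2·25 = 72
Stage 2: 22(ω_s−ω_c) = −72(ω_r−ω_c),  ω_r=0, ω_c=1
Stage 2: ω_s = 1 − (72/22)(0−1) = 47/11
  ⇒ ω_s²/ω_c² = 47/11
Coupling ω_c² = ω_c¹ ⇒ overall = 19/66 × 47/11 = 893/726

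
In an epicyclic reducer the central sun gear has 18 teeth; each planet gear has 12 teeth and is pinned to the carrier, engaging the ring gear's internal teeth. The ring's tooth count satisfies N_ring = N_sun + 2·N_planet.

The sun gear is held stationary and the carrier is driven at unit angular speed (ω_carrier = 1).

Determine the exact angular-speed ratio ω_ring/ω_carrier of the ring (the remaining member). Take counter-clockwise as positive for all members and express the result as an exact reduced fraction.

10/7

N_ring = 18 + 2·12 = 42
18(ω_s−ω_c) = −42(ω_r−ω_c),  ω_s=0, ω_c=1
ω_r = 1 − (18/42)(0−1) = 10/7
ω_r/ω_c = 10/7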